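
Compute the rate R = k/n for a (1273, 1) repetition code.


Rate = k/n = 1/1273

1/1273


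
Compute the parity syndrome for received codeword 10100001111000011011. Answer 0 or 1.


Syndrome = XOR of all bits = 1 XOR 0 XOR 1 XOR 0 XOR 0 XOR 0 XOR 0 XOR 1 XOR 1 XOR 1 XOR 1 XOR 0 XOR 0 XOR 0 XOR 0 XOR 1 XOR 1 XOR 0 XOR 1 XOR 1 = 0

0


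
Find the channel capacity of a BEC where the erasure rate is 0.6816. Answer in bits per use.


C = 1 - epsilon = 1 - 0.6816 = 0.3184

0.3184 bits


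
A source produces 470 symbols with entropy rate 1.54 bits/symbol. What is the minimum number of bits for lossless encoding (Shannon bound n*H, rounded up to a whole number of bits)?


Minimum bits >= n * H = 470 * 1.54 = 723.8, rounded up to a whole number of bits = 724

724 bits


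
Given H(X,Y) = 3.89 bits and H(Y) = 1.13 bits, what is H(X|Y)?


H(X|Y) = H(X,Y) - H(Y) = 3.89 - 1.13 = 2.76

2.76 bits


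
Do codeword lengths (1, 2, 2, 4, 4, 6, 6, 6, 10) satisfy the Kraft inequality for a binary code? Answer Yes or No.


Kraft sum = sum(2^(-l_i)) = 1.1729, need <= 1. Result: violated (a binary prefix-free code with these lengths cannot exist)

No


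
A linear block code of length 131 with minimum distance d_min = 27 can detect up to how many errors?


Detection capability = d_min - 1 = 27 - 1 = 26

26 errors


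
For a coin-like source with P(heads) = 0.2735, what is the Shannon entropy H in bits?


H = -p*log2(p) - (1-p)*log2(1-p). -0.2735*log2(0.2735) = 0.511551; -0.7265*log2(0.7265) = 0.334891. H = 0.511551 + 0.334891 = 0.8464

0.8464 bits


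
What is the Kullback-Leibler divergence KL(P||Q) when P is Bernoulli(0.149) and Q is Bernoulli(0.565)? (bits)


KL = p*log2(p/q) + (1-p)*log2((1-p)/(1-q)) = 0.149*log2(0.149/0.565) + 0.851*log2(0.851/0.435) = 0.5374

0.5374 bits


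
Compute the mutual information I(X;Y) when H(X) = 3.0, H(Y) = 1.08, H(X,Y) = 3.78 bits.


I(X;Y) = H(X) + H(Y) - H(X,Y) = 3.0 + 1.08 - 3.78 = 0.3

0.3 bits


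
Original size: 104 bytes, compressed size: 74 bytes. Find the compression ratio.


Ratio = original / compressed = 104 / 74 = 1.4054

1.4054


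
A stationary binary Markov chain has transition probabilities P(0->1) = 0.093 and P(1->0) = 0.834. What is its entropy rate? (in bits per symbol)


Stationary distribution: pi_0 = p10/(p01+p10) = 0.8997, pi_1 = 0.1003. Entropy rate H' = pi_0*H(p01) + pi_1*H(p10) = 0.8997*0.4464 + 0.1003*0.6485 = 0.4667

0.4667 bits/symbol


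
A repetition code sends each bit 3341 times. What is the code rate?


Rate = k/n = 1/3341

1/3341


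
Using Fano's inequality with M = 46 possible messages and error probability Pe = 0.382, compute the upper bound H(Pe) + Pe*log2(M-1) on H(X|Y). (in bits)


H(Pe) = -Pe*log2(Pe) - (1-Pe)*log2(1-Pe) = -0.382*log2(0.382) - 0.618*log2(0.618) = 0.530352 + 0.429091 = 0.9594. Pe*log2(M-1) = 0.382*log2(45) = 2.097888. Bound = H(Pe) + Pe*log2(M-1) = 0.530352 + 0.429091 + 2.097888 = 3.0573

3.0573 bits


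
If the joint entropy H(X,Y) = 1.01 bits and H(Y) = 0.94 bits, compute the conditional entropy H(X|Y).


H(X|Y) = H(X,Y) - H(Y) = 1.01 - 0.94 = 0.07

0.07 bits


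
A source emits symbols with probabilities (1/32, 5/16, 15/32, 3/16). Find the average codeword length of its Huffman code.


Huffman construction (repeatedly merge the two least-probable nodes; each merge adds 1 bit to every symbol beneath it): 1/32 + 3/16 = 7/32; 7/32 + 5/16 = 17/32; 15/32 + 17/32 = 1. Resulting codeword lengths (in the order the probabilities were given): (3, 2, 1, 3). L_avg = sum(p_i * l_i) = 1/32*3 + 5/16*2 + 15/32*1 + 3/16*3 = 7/4 = 1.75

1.75 bits


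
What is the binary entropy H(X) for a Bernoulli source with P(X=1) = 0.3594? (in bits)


H = -p*log2(p) - (1-p)*log2(1-p). -0.3594*log2(0.3594) = 0.530596; -0.6406*log2(0.6406) = 0.411588. H = 0.530596 + 0.411588 = 0.9422

0.9422 bits


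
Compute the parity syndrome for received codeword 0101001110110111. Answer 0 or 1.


Syndrome = XOR of all bits = 0 XOR 1 XOR 0 XOR 1 XOR 0 XOR 0 XOR 1 XOR 1 XOR 1 XOR 0 XOR 1 XOR 1 XOR 0 XOR 1 XOR 1 XOR 1 = 0

0


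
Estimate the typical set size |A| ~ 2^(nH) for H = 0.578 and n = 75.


log2|A_typical| = nH = 75 * 0.578 = 43.35, so |A_typical| ~ 2^43.35 = 1.121e+13

1.121e+13


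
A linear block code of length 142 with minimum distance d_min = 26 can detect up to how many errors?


Detection capability = d_min - 1 = 26 - 1 = 25

25 errors


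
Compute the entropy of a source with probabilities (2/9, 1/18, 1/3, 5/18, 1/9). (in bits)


H = -sum(p_i * log2(p_i)). Terms: -(2/9)*log2(2/9) = 0.482206; -(1/18)*log2(1/18) = 0.231663; -(1/3)*log2(1/3) = 0.528321; -(5/18)*log2(5/18) = 0.513332; -(1/9)*log2(1/9) = 0.352214. H = 0.482206 + 0.231663 + 0.528321 + 0.513332 + 0.352214 = 2.1077

2.1077 bits


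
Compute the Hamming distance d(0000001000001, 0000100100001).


Count differing positions: . . . . ^ . ^ ^ . . . . . = 3 differences

3


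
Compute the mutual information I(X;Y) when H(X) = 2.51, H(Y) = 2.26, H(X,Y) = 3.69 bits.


I(X;Y) = H(X) + H(Y) - H(X,Y) = 2.51 + 2.26 - 3.69 = 1.08

1.08 bits


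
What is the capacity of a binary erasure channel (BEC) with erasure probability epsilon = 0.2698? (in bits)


C = 1 - epsilon = 1 - 0.2698 = 0.7302

0.7302 bits


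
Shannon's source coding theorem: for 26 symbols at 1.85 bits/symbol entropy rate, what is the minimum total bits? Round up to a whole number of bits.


Minimum bits >= n * H = 26 * 1.85 = 48.1, rounded up to a whole number of bits = 49

49 bits


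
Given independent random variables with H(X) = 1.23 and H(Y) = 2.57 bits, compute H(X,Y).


For independent variables, H(X,Y) = H(X) + H(Y) = 1.23 + 2.57 = 3.8

3.8 bits


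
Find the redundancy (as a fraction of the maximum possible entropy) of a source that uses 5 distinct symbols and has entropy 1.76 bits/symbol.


H_max = log2(K) = log2(5) = 2.3219 bits/symbol. Redundancy = 1 - H/H_max = 1 - 1.76/2.3219 = 1 - 0.758 = 0.242

0.242


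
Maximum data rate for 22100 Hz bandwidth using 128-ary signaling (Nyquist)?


Rate = 2 * B * log2(M) = 2 * 22100 * 7.0 = 309400.0

309400.0 bps


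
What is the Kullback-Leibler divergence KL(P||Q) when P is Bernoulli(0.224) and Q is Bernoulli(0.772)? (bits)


KL = p*log2(p/q) + (1-p)*log2((1-p)/(1-q)) = 0.224*log2(0.224/0.772) + 0.776*log2(0.776/0.228) = 0.9713

0.9713 bits


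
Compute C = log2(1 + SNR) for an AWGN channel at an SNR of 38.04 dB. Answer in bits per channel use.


SNR_linear = 10^(38.04/10) = 6367.9552; C = log2(1 + SNR_linear) = log2(1 + 6367.9552) = 12.6368

12.6368 bits/channel use


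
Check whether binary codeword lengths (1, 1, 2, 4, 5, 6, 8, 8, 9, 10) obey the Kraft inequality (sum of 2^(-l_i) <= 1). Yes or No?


Kraft sum = sum(2^(-l_i)) = 1.3701, need <= 1. Result: violated (a binary prefix-free code with these lengths cannot exist)

No


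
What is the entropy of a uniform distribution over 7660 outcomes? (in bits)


H = log2(n) = log2(7660) = 12.9031

12.9031 bits


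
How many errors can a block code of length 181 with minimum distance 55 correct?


Correction capability = floor((d-1)/2) = floor((55-1)/2) = 27

27 errors


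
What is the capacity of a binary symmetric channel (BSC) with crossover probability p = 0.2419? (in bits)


H(p) = -p*log2(p) - (1-p)*log2(1-p) = -0.2419*log2(0.2419) - 0.7581*log2(0.7581) = 0.495294 + 0.302891 = 0.7982. C = 1 - H(p) = 1 - 0.7982 = 0.2018

0.2018 bits


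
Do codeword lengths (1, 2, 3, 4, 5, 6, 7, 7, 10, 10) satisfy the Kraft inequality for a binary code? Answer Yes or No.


Kraft sum = sum(2^(-l_i)) = 1.002, need <= 1. Result: violated (a binary prefix-free code with these lengths cannot exist)

No


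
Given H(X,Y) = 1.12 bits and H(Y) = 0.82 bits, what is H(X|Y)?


H(X|Y) = H(X,Y) - H(Y) = 1.12 - 0.82 = 0.3

0.3 bits


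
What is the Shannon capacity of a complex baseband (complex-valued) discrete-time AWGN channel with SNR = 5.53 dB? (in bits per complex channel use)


SNR_linear = 10^(5.53/10) = 3.5727; C = log2(1 + SNR_linear) = log2(1 + 3.5727) = 2.1931

2.1931 bits/channel use


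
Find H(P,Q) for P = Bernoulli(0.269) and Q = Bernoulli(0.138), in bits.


H(P,Q) = -p*log2(q) - (1-p)*log2(1-q). -0.269*log2(0.138) = 0.768603; -0.731*log2(0.862) = 0.156610. H(P,Q) = 0.768603 + 0.156610 = 0.9252

0.9252 bits


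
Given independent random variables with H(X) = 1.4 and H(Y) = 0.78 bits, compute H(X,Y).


For independent variables, H(X,Y) = H(X) + H(Y) = 1.4 + 0.78 = 2.18

2.18 bits


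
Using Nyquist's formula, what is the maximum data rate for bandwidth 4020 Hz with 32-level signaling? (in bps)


Rate = 2 * B * log2(M) = 2 * 4020 * 5.0 = 40200.0

40200.0 bps


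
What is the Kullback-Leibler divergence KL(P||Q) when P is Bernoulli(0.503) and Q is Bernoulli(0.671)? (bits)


KL = p*log2(p/q) + (1-p)*log2((1-p)/(1-q)) = 0.503*log2(0.503/0.671) + 0.497*log2(0.497/0.329) = 0.0867

0.0867 bits


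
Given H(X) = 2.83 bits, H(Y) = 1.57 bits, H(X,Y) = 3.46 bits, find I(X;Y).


I(X;Y) = H(X) + H(Y) - H(X,Y) = 2.83 + 1.57 - 3.46 = 0.94

0.94 bits


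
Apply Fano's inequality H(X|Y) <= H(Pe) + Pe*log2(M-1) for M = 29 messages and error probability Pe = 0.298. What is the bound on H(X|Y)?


H(Pe) = -Pe*log2(Pe) - (1-Pe)*log2(1-Pe) = -0.298*log2(0.298) - 0.702*log2(0.702) = 0.520491 + 0.358341 = 0.8788. Pe*log2(M-1) = 0.298*log2(28) = 1.432592. Bound = H(Pe) + Pe*log2(M-1) = 0.520491 + 0.358341 + 1.432592 = 2.3114

2.3114 bits


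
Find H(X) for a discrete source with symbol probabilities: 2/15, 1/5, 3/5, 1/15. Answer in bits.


H = -sum(p_i * log2(p_i)). Terms: -(2/15)*log2(2/15) = 0.387585; -(1/5)*log2(1/5) = 0.464386; -(3/5)*log2(3/5) = 0.442179; -(1/15)*log2(1/15) = 0.260459. H = 0.387585 + 0.464386 + 0.442179 + 0.260459 = 1.5546

1.5546 bits


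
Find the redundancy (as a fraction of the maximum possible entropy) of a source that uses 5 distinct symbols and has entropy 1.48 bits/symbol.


H_max = log2(K) = log2(5) = 2.3219 bits/symbol. Redundancy = 1 - H/H_max = 1 - 1.48/2.3219 = 1 - 0.6374 = 0.3626

0.3626


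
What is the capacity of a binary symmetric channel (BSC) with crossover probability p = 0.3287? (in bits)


H(p) = -p*log2(p) - (1-p)*log2(1-p) = -0.3287*log2(0.3287) - 0.6713*log2(0.6713) = 0.527615 + 0.385978 = 0.9136. C = 1 - H(p) = 1 - 0.9136 = 0.0864

0.0864 bits


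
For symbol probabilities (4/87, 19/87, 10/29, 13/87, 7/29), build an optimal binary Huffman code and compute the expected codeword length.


Huffman construction (repeatedly merge the two least-probable nodes; each merge adds 1 bit to every symbol beneath it): 4/87 + 13/87 = 17/87; 17/87 + 19/87 = 12/29; 7/29 + 10/29 = 17/29; 12/29 + 17/29 = 1. Resulting codeword lengths (in the order the probabilities were given): (3, 2, 2, 3, 2). L_avg = sum(p_i * l_i) = 4/87*3 + 19/87*2 + 10/29*2 + 13/87*3 + 7/29*2 = 191/87 = 2.1954

2.1954 bits


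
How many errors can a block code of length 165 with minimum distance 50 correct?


Correction capability = floor((d-1)/2) = floor((50-1)/2) = 24

24 errors


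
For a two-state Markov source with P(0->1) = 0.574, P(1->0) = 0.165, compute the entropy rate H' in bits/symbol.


Stationary distribution: pi_0 = p10/(p01+p10) = 0.2233, pi_1 = 0.7767. Entropy rate H' = pi_0*H(p01) + pi_1*H(p10) = 0.2233*0.9841 + 0.7767*0.6461 = 0.7216

0.7216 bits/symbol


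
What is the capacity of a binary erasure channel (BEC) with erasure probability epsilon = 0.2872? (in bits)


C = 1 - epsilon = 1 - 0.2872 = 0.7128

0.7128 bits


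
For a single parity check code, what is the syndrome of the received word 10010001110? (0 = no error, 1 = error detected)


Syndrome = XOR of all bits = 1 XOR 0 XOR 0 XOR 1 XOR 0 XOR 0 XOR 0 XOR 1 XOR 1 XOR 1 XOR 0 = 1

1


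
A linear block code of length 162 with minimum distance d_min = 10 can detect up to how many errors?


Detection capability = d_min - 1 = 10 - 1 = 9

9 errors


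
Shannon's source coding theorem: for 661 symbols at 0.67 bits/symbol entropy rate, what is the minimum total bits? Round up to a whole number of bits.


Minimum bits >= n * H = 661 * 0.67 = 442.87, rounded up to a whole number of bits = 443

443 bits


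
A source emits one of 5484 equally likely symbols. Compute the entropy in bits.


H = log2(n) = log2(5484) = 12.421

12.421 bits


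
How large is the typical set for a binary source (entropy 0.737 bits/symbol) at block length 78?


log2|A_typical| = nH = 78 * 0.737 = 57.486, so |A_typical| ~ 2^57.486 = 2.018e+17

2.018e+17


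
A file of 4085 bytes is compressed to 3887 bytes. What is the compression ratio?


Ratio = original / compressed = 4085 / 3887 = 1.0509

1.0509


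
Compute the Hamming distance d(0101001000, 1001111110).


Count differing positions: ^ ^ . . ^ ^ . ^ ^ . = 6 differences

6


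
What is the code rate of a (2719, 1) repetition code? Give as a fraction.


Rate = k/n = 1/2719

1/2719


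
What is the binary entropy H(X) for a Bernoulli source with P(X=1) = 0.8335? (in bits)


H = -p*log2(p) - (1-p)*log2(1-p). -0.8335*log2(0.8335) = 0.218999; -0.1665*log2(0.1665) = 0.430637. H = 0.218999 + 0.430637 = 0.6496

0.6496 bits


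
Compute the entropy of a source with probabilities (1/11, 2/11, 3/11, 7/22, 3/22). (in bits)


H = -sum(p_i * log2(p_i)). Terms: -(1/11)*log2(1/11) = 0.314494; -(2/11)*log2(2/11) = 0.447169; -(3/11)*log2(3/11) = 0.511219; -(7/22)*log2(7/22) = 0.525661; -(3/22)*log2(3/22) = 0.391973. H = 0.314494 + 0.447169 + 0.511219 + 0.525661 + 0.391973 = 2.1905

2.1905 bits


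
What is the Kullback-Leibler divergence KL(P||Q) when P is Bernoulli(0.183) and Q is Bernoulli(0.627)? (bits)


KL = p*log2(p/q) + (1-p)*log2((1-p)/(1-q)) = 0.183*log2(0.183/0.627) + 0.817*log2(0.817/0.373) = 0.599

0.599 bits


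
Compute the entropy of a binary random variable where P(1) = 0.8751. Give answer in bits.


H = -p*log2(p) - (1-p)*log2(1-p). -0.8751*log2(0.8751) = 0.168439; -0.1249*log2(0.1249) = 0.374844. H = 0.168439 + 0.374844 = 0.5433

0.5433 bits


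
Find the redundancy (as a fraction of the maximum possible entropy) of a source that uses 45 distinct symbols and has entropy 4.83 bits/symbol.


H_max = log2(K) = log2(45) = 5.4919 bits/symbol. Redundancy = 1 - H/H_max = 1 - 4.83/5.4919 = 1 - 0.8795 = 0.1205

0.1205


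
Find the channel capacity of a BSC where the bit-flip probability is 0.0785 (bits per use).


H(p) = -p*log2(p) - (1-p)*log2(1-p) = -0.0785*log2(0.0785) - 0.9215*log2(0.9215) = 0.288186 + 0.108685 = 0.3969. C = 1 - H(p) = 1 - 0.3969 = 0.6031

0.6031 bits


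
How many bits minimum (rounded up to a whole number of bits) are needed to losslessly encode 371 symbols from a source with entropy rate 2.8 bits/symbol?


Minimum bits >= n * H = 371 * 2.8 = 1038.8, rounded up to a whole number of bits = 1039

1039 bits


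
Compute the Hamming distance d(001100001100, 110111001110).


Count differing positions: ^ ^ ^ . ^ ^ . . . . ^ . = 6 differences

6


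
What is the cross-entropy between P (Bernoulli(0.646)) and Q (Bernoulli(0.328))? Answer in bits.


H(P,Q) = -p*log2(q) - (1-p)*log2(1-q). -0.646*log2(0.328) = 1.038918; -0.354*log2(0.672) = 0.203007. H(P,Q) = 1.038918 + 0.203007 = 1.2419

1.2419 bits


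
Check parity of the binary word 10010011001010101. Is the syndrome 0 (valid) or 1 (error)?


Syndrome = XOR of all bits = 1 XOR 0 XOR 0 XOR 1 XOR 0 XOR 0 XOR 1 XOR 1 XOR 0 XOR 0 XOR 1 XOR 0 XOR 1 XOR 0 XOR 1 XOR 0 XOR 1 = 0

0


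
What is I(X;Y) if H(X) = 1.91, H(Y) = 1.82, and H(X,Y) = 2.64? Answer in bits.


I(X;Y) = H(X) + H(Y) - H(X,Y) = 1.91 + 1.82 - 2.64 = 1.09

1.09 bits


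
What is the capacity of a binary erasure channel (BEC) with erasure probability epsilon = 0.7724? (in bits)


C = 1 - epsilon = 1 - 0.7724 = 0.2276

0.2276 bits


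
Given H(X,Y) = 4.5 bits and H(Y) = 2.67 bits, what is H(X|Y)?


H(X|Y) = H(X,Y) - H(Y) = 4.5 - 2.67 = 1.83

1.83 bits


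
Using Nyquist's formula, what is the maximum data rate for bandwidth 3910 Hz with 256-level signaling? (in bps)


Rate = 2 * B * log2(M) = 2 * 3910 * 8.0 = 62560.0

62560.0 bps


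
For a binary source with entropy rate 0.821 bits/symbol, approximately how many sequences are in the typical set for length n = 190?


log2|A_typical| = nH = 190 * 0.821 = 155.99, so |A_typical| ~ 2^155.99 = 9.071e+46

9.071e+46


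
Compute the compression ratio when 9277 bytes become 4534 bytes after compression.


Ratio = original / compressed = 9277 / 4534 = 2.0461

2.0461


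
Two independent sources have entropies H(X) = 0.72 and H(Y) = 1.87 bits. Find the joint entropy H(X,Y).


For independent variables, H(X,Y) = H(X) + H(Y) = 0.72 + 1.87 = 2.59

2.59 bits


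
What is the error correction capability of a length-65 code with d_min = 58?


Correction capability = floor((d-1)/2) = floor((58-1)/2) = 28

28 errors


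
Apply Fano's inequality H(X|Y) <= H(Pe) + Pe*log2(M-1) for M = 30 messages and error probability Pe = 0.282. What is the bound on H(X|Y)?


H(Pe) = -Pe*log2(Pe) - (1-Pe)*log2(1-Pe) = -0.282*log2(0.282) - 0.718*log2(0.718) = 0.514998 + 0.343164 = 0.8582. Pe*log2(M-1) = 0.282*log2(29) = 1.369951. Bound = H(Pe) + Pe*log2(M-1) = 0.514998 + 0.343164 + 1.369951 = 2.2281

2.2281 bits


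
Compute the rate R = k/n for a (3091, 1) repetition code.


Rate = k/n = 1/3091

1/3091


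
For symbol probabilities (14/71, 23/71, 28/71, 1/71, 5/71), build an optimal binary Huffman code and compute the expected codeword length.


Huffman construction (repeatedly merge the two least-probable nodes; each merge adds 1 bit to every symbol beneath it): 1/71 + 5/71 = 6/71; 6/71 + 14/71 = 20/71; 20/71 + 23/71 = 43/71; 28/71 + 43/71 = 1. Resulting codeword lengths (in the order the probabilities were given): (3, 2, 1, 4, 4). L_avg = sum(p_i * l_i) = 14/71*3 + 23/71*2 + 28/71*1 + 1/71*4 + 5/71*4 = 140/71 = 1.9718

1.9718 bits


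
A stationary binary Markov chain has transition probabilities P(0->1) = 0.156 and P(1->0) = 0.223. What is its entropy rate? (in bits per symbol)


Stationary distribution: pi_0 = p10/(p01+p10) = 0.5884, pi_1 = 0.4116. Entropy rate H' = pi_0*H(p01) + pi_1*H(p10) = 0.5884*0.6247 + 0.4116*0.7656 = 0.6827

0.6827 bits/symbol


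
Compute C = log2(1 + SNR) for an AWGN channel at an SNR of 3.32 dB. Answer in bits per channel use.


SNR_linear = 10^(3.32/10) = 2.1478; C = log2(1 + SNR_linear) = log2(1 + 2.1478) = 1.6544

1.6544 bits/channel use


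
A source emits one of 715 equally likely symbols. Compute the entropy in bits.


H = log2(n) = log2(715) = 9.4818

9.4818 bits


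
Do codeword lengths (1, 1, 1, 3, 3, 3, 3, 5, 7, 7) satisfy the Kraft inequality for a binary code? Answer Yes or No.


Kraft sum = sum(2^(-l_i)) = 2.0469, need <= 1. Result: violated (a binary prefix-free code with these lengths cannot exist)

No


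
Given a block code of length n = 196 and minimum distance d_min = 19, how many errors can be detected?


Detection capability = d_min - 1 = 19 - 1 = 18

18 errors


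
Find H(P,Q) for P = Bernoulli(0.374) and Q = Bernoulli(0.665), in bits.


H(P,Q) = -p*log2(q) - (1-p)*log2(1-q). -0.374*log2(0.665) = 0.220127; -0.626*log2(0.335) = 0.987682. H(P,Q) = 0.220127 + 0.987682 = 1.2078

1.2078 bits


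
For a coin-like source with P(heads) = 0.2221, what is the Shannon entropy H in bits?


H = -p*log2(p) - (1-p)*log2(1-p). -0.2221*log2(0.2221) = 0.482117; -0.7779*log2(0.7779) = 0.281867. H = 0.482117 + 0.281867 = 0.764

0.764 bits


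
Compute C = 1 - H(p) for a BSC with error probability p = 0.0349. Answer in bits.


H(p) = -p*log2(p) - (1-p)*log2(1-p) = -0.0349*log2(0.0349) - 0.9651*log2(0.9651) = 0.168938 + 0.049461 = 0.2184. C = 1 - H(p) = 1 - 0.2184 = 0.7816

0.7816 bits


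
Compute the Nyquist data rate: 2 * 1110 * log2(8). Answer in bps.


Rate = 2 * B * log2(M) = 2 * 1110 * 3.0 = 6660.0

6660.0 bps


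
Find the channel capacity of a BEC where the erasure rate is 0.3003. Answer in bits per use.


C = 1 - epsilon = 1 - 0.3003 = 0.6997

0.6997 bits


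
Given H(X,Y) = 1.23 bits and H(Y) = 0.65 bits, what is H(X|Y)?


H(X|Y) = H(X,Y) - H(Y) = 1.23 - 0.65 = 0.58

0.58 bits


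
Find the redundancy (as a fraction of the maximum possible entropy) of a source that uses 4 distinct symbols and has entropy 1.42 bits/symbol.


H_max = log2(K) = log2(4) = 2.0 bits/symbol. Redundancy = 1 - H/H_max = 1 - 1.42/2.0 = 1 - 0.71 = 0.29

0.29


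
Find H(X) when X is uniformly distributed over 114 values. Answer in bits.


H = log2(n) = log2(114) = 6.8329

6.8329 bits


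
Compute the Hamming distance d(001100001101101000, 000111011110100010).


Count differing positions: . . ^ . ^ ^ . ^ . . ^ ^ . . ^ . ^ . = 8 differences

8


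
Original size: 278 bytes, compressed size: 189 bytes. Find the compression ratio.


Ratio = original / compressed = 278 / 189 = 1.4709

1.4709


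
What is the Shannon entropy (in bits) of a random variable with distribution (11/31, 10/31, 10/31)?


H = -sum(p_i * log2(p_i)). Terms: -(11/31)*log2(11/31) = 0.530400; -(10/31)*log2(10/31) = 0.526538; -(10/31)*log2(10/31) = 0.526538. H = 0.530400 + 0.526538 + 0.526538 = 1.5835

1.5835 bits


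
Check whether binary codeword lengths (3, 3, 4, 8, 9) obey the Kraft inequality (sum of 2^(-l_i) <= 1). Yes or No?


Kraft sum = sum(2^(-l_i)) = 0.3184, need <= 1. Result: satisfied (a binary prefix-free code with these lengths exists)

Yes


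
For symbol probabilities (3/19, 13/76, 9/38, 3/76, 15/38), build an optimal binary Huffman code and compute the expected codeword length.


Huffman construction (repeatedly merge the two least-probable nodes; each merge adds 1 bit to every symbol beneath it): 3/76 + 3/19 = 15/76; 13/76 + 15/76 = 7/19; 9/38 + 7/19 = 23/38; 15/38 + 23/38 = 1. Resulting codeword lengths (in the order the probabilities were given): (4, 3, 2, 4, 1). L_avg = sum(p_i * l_i) = 3/19*4 + 13/76*3 + 9/38*2 + 3/76*4 + 15/38*1 = 165/76 = 2.1711

2.1711 bits


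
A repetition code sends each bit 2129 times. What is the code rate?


Rate = k/n = 1/2129

1/2129


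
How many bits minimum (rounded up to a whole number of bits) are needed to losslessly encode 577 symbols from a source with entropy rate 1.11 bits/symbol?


Minimum bits >= n * H = 577 * 1.11 = 640.47, rounded up to a whole number of bits = 641

641 bits


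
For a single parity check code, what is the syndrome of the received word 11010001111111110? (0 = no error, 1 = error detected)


Syndrome = XOR of all bits = 1 XOR 1 XOR 0 XOR 1 XOR 0 XOR 0 XOR 0 XOR 1 XOR 1 XOR 1 XOR 1 XOR 1 XOR 1 XOR 1 XOR 1 XOR 1 XOR 0 = 0

0


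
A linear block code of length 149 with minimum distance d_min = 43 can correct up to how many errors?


Correction capability = floor((d-1)/2) = floor((43-1)/2) = 21

21 errors


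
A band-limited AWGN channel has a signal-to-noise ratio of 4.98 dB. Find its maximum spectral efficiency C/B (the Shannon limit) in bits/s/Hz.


SNR_linear = 10^(4.98/10) = 3.1477; C/B = log2(1 + SNR_linear) = log2(1 + 3.1477) = 2.0523

2.0523 bits/s/Hz


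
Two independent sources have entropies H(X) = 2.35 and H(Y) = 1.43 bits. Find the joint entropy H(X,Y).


For independent variables, H(X,Y) = H(X) + H(Y) = 2.35 + 1.43 = 3.78

3.78 bits


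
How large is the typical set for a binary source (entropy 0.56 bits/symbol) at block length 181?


log2|A_typical| = nH = 181 * 0.56 = 101.36, so |A_typical| ~ 2^101.36 = 3.254e+30

3.254e+30


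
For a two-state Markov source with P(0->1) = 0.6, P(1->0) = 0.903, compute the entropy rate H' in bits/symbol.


Stationary distribution: pi_0 = p10/(p01+p10) = 0.6008, pi_1 = 0.3992. Entropy rate H' = pi_0*H(p01) + pi_1*H(p10) = 0.6008*0.971 + 0.3992*0.4594 = 0.7667

0.7667 bits/symbol


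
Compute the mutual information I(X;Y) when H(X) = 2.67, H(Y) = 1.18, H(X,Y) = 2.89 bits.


I(X;Y) = H(X) + H(Y) - H(X,Y) = 2.67 + 1.18 - 2.89 = 0.96

0.96 bits


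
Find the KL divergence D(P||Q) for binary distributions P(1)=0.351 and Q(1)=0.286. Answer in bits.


KL = p*log2(p/q) + (1-p)*log2((1-p)/(1-q)) = 0.351*log2(0.351/0.286) + 0.649*log2(0.649/0.714) = 0.0143

0.0143 bits


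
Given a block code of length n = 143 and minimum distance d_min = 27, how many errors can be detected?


Detection capability = d_min - 1 = 27 - 1 = 26

26 errors


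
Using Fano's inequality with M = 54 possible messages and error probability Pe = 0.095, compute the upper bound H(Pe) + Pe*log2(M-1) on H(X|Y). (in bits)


H(Pe) = -Pe*log2(Pe) - (1-Pe)*log2(1-Pe) = -0.095*log2(0.095) - 0.905*log2(0.905) = 0.322613 + 0.130329 = 0.4529. Pe*log2(M-1) = 0.095*log2(53) = 0.544152. Bound = H(Pe) + Pe*log2(M-1) = 0.322613 + 0.130329 + 0.544152 = 0.9971

0.9971 bits


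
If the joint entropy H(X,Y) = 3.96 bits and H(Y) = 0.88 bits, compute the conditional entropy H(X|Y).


H(X|Y) = H(X,Y) - H(Y) = 3.96 - 0.88 = 3.08

3.08 bits


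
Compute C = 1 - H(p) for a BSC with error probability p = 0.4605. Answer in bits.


H(p) = -p*log2(p) - (1-p)*log2(1-p) = -0.4605*log2(0.4605) - 0.5395*log2(0.5395) = 0.515174 + 0.480320 = 0.9955. C = 1 - H(p) = 1 - 0.9955 = 0.0045

0.0045 bits


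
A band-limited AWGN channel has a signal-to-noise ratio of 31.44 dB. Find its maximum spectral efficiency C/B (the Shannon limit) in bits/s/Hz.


SNR_linear = 10^(31.44/10) = 1393.1568; C/B = log2(1 + SNR_linear) = log2(1 + 1393.1568) = 10.4452

10.4452 bits/s/Hz


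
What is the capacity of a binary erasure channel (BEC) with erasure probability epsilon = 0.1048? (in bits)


C = 1 - epsilon = 1 - 0.1048 = 0.8952

0.8952 bits


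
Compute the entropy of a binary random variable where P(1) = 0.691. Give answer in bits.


H = -p*log2(p) - (1-p)*log2(1-p). -0.691*log2(0.691) = 0.368470; -0.309*log2(0.309) = 0.523545. H = 0.368470 + 0.523545 = 0.892

0.892 bits


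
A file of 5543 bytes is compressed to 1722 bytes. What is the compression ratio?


Ratio = original / compressed = 5543 / 1722 = 3.2189

3.2189


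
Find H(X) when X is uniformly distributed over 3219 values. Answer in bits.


H = log2(n) = log2(3219) = 11.6524

11.6524 bits


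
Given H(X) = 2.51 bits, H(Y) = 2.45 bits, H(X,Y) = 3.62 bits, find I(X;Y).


I(X;Y) = H(X) + H(Y) - H(X,Y) = 2.51 + 2.45 - 3.62 = 1.34

1.34 bits


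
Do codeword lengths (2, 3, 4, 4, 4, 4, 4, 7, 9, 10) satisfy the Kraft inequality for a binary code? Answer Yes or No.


Kraft sum = sum(2^(-l_i)) = 0.6982, need <= 1. Result: satisfied (a binary prefix-free code with these lengths exists)

Yes


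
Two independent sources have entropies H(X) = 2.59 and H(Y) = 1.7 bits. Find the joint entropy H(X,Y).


For independent variables, H(X,Y) = H(X) + H(Y) = 2.59 + 1.7 = 4.29

4.29 bits


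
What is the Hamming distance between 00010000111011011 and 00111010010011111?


Count differing positions: . . ^ . ^ . ^ . ^ . ^ . . . ^ . . = 6 differences

6


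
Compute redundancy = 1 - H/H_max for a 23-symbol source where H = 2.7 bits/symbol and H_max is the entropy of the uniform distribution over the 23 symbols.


H_max = log2(K) = log2(23) = 4.5236 bits/symbol. Redundancy = 1 - H/H_max = 1 - 2.7/4.5236 = 1 - 0.5969 = 0.4031

0.4031


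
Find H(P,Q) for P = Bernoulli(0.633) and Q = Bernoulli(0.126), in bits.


H(P,Q) = -p*log2(q) - (1-p)*log2(1-q). -0.633*log2(0.126) = 1.891723; -0.367*log2(0.874) = 0.071306. H(P,Q) = 1.891723 + 0.071306 = 1.963

1.963 bits


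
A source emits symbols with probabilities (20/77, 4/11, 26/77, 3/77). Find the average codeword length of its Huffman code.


Huffman construction (repeatedly merge the two least-probable nodes; each merge adds 1 bit to every symbol beneath it): 3/77 + 20/77 = 23/77; 23/77 + 26/77 = 7/11; 4/11 + 7/11 = 1. Resulting codeword lengths (in the order the probabilities were given): (3, 1, 2, 3). L_avg = sum(p_i * l_i) = 20/77*3 + 4/11*1 + 26/77*2 + 3/77*3 = 149/77 = 1.9351

1.9351 bits


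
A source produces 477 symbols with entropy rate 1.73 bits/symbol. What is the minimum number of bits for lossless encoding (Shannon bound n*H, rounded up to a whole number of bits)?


Minimum bits >= n * H = 477 * 1.73 = 825.21, rounded up to a whole number of bits = 826

826 bits


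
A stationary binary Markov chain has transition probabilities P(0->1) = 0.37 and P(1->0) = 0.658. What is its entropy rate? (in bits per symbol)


Stationary distribution: pi_0 = p10/(p01+p10) = 0.6401, pi_1 = 0.3599. Entropy rate H' = pi_0*H(p01) + pi_1*H(p10) = 0.6401*0.9507 + 0.3599*0.9267 = 0.9421

0.9421 bits/symbol


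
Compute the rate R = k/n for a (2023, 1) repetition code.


Rate = k/n = 1/2023

1/2023


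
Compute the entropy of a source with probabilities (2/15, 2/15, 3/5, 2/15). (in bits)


H = -sum(p_i * log2(p_i)). Terms: -(2/15)*log2(2/15) = 0.387585; -(2/15)*log2(2/15) = 0.387585; -(3/5)*log2(3/5) = 0.442179; -(2/15)*log2(2/15) = 0.387585. H = 0.387585 + 0.387585 + 0.442179 + 0.387585 = 1.6049

1.6049 bits


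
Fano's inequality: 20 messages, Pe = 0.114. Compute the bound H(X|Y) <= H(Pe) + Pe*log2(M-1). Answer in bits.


H(Pe) = -Pe*log2(Pe) - (1-Pe)*log2(1-Pe) = -0.114*log2(0.114) - 0.886*log2(0.886) = 0.357150 + 0.154715 = 0.5119. Pe*log2(M-1) = 0.114*log2(19) = 0.484264. Bound = H(Pe) + Pe*log2(M-1) = 0.357150 + 0.154715 + 0.484264 = 0.9961

0.9961 bits


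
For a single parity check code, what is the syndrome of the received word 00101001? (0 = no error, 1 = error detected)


Syndrome = XOR of all bits = 0 XOR 0 XOR 1 XOR 0 XOR 1 XOR 0 XOR 0 XOR 1 = 1

1


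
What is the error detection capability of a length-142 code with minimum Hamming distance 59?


Detection capability = d_min - 1 = 59 - 1 = 58

58 errors


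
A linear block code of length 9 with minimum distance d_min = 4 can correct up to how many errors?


Correction capability = floor((d-1)/2) = floor((4-1)/2) = 1

1 errors


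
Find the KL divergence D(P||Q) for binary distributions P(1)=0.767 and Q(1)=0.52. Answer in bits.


KL = p*log2(p/q) + (1-p)*log2((1-p)/(1-q)) = 0.767*log2(0.767/0.52) + 0.233*log2(0.233/0.48) = 0.1871

0.1871 bits


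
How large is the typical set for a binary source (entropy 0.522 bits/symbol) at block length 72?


log2|A_typical| = nH = 72 * 0.522 = 37.584, so |A_typical| ~ 2^37.584 = 2.060e+11

2.060e+11


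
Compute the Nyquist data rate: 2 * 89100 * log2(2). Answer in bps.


Rate = 2 * B * log2(M) = 2 * 89100 * 1.0 = 178200.0

178200.0 bps


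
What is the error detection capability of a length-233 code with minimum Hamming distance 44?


Detection capability = d_min - 1 = 44 - 1 = 43

43 errors


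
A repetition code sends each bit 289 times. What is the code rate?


Rate = k/n = 1/289

1/289


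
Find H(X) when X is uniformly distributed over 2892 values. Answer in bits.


H = log2(n) = log2(2892) = 11.4979

11.4979 bits


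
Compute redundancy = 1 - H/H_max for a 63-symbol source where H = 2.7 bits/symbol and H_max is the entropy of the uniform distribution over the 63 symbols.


H_max = log2(K) = log2(63) = 5.9773 bits/symbol. Redundancy = 1 - H/H_max = 1 - 2.7/5.9773 = 1 - 0.4517 = 0.5483

0.5483


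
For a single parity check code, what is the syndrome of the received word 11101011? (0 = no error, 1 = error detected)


Syndrome = XOR of all bits = 1 XOR 1 XOR 1 XOR 0 XOR 1 XOR 0 XOR 1 XOR 1 = 0

0


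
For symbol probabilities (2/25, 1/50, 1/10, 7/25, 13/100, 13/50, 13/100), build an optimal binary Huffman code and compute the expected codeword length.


Huffman construction (repeatedly merge the two least-probable nodes; each merge adds 1 bit to every symbol beneath it): 1/50 + 2/25 = 1/10; 1/10 + 1/10 = 1/5; 13/100 + 13/100 = 13/50; 1/5 + 13/50 = 23/50; 13/50 + 7/25 = 27/50; 23/50 + 27/50 = 1. Resulting codeword lengths (in the order the probabilities were given): (4, 4, 3, 2, 3, 2, 3). L_avg = sum(p_i * l_i) = 2/25*4 + 1/50*4 + 1/10*3 + 7/25*2 + 13/100*3 + 13/50*2 + 13/100*3 = 64/25 = 2.56

2.56 bits


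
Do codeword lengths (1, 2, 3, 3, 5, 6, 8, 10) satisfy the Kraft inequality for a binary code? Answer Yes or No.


Kraft sum = sum(2^(-l_i)) = 1.0518, need <= 1. Result: violated (a binary prefix-free code with these lengths cannot exist)

No


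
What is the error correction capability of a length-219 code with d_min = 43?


Correction capability = floor((d-1)/2) = floor((43-1)/2) = 21

21 errors


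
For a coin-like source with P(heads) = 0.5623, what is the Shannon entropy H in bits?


H = -p*log2(p) - (1-p)*log2(1-p). -0.5623*log2(0.5623) = 0.467040; -0.4377*log2(0.4377) = 0.521732. H = 0.467040 + 0.521732 = 0.9888

0.9888 bits


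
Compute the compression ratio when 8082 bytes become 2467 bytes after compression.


Ratio = original / compressed = 8082 / 2467 = 3.276

3.276


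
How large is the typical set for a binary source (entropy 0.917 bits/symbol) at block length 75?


log2|A_typical| = nH = 75 * 0.917 = 68.775, so |A_typical| ~ 2^68.775 = 5.051e+20

5.051e+20


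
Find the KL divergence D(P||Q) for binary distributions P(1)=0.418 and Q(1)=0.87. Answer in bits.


KL = p*log2(p/q) + (1-p)*log2((1-p)/(1-q)) = 0.418*log2(0.418/0.87) + 0.582*log2(0.582/0.13) = 0.8165

0.8165 bits


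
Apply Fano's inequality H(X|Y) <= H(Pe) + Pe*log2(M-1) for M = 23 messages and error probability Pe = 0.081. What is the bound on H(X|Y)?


H(Pe) = -Pe*log2(Pe) - (1-Pe)*log2(1-Pe) = -0.081*log2(0.081) - 0.919*log2(0.919) = 0.293701 + 0.111992 = 0.4057. Pe*log2(M-1) = 0.081*log2(22) = 0.361214. Bound = H(Pe) + Pe*log2(M-1) = 0.293701 + 0.111992 + 0.361214 = 0.7669

0.7669 bits


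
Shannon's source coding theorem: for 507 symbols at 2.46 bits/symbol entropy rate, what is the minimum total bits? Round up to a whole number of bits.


Minimum bits >= n * H = 507 * 2.46 = 1247.22, rounded up to a whole number of bits = 1248

1248 bits


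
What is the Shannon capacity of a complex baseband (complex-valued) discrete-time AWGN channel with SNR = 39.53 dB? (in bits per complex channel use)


SNR_linear = 10^(39.53/10) = 8974.2879; C = log2(1 + SNR_linear) = log2(1 + 8974.2879) = 13.1317

13.1317 bits/channel use


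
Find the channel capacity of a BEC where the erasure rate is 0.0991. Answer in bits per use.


C = 1 - epsilon = 1 - 0.0991 = 0.9009

0.9009 bits


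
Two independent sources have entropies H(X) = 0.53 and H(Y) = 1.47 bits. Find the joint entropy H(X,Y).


For independent variables, H(X,Y) = H(X) + H(Y) = 0.53 + 1.47 = 2.0

2.0 bits


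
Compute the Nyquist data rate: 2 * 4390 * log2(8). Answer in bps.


Rate = 2 * B * log2(M) = 2 * 4390 * 3.0 = 26340.0

26340.0 bps


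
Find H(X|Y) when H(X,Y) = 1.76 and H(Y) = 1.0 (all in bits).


H(X|Y) = H(X,Y) - H(Y) = 1.76 - 1.0 = 0.76

0.76 bits


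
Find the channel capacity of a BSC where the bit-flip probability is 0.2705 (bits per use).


H(p) = -p*log2(p) - (1-p)*log2(1-p) = -0.2705*log2(0.2705) - 0.7295*log2(0.7295) = 0.510244 + 0.331937 = 0.8422. C = 1 - H(p) = 1 - 0.8422 = 0.1578

0.1578 bits


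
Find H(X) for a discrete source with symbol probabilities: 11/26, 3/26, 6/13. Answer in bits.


H = -sum(p_i * log2(p_i)). Terms: -(11/26)*log2(11/26) = 0.525042; -(3/26)*log2(3/26) = 0.359478; -(6/13)*log2(6/13) = 0.514836. H = 0.525042 + 0.359478 + 0.514836 = 1.3994

1.3994 bits


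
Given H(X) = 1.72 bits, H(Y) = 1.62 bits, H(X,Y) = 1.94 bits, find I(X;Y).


I(X;Y) = H(X) + H(Y) - H(X,Y) = 1.72 + 1.62 - 1.94 = 1.4

1.4 bits


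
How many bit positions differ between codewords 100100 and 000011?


Count differing positions: ^ . . ^ ^ ^ = 4 differences

4


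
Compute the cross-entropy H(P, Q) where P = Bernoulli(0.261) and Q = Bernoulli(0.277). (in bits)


H(P,Q) = -p*log2(q) - (1-p)*log2(1-q). -0.261*log2(0.277) = 0.483383; -0.739*log2(0.723) = 0.345802. H(P,Q) = 0.483383 + 0.345802 = 0.8292

0.8292 bits


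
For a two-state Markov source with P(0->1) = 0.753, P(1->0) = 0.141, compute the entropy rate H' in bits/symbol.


Stationary distribution: pi_0 = p10/(p01+p10) = 0.1577, pi_1 = 0.8423. Entropy rate H' = pi_0*H(p01) + pi_1*H(p10) = 0.1577*0.8065 + 0.8423*0.5869 = 0.6215

0.6215 bits/symbol


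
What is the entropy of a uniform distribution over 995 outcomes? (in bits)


H = log2(n) = log2(995) = 9.9586

9.9586 bits


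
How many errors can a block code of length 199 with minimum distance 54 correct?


Correction capability = floor((d-1)/2) = floor((54-1)/2) = 26

26 errors


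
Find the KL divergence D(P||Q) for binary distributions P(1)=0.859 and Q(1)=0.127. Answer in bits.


KL = p*log2(p/q) + (1-p)*log2((1-p)/(1-q)) = 0.859*log2(0.859/0.127) + 0.141*log2(0.141/0.873) = 1.9981

1.9981 bits


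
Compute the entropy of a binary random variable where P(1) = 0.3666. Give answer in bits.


H = -p*log2(p) - (1-p)*log2(1-p). -0.3666*log2(0.3666) = 0.530735; -0.6334*log2(0.6334) = 0.417291. H = 0.530735 + 0.417291 = 0.948

0.948 bits


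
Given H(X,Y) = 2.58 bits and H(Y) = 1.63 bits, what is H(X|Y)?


H(X|Y) = H(X,Y) - H(Y) = 2.58 - 1.63 = 0.95

0.95 bits


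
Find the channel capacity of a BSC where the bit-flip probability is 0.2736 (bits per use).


H(p) = -p*log2(p) - (1-p)*log2(1-p) = -0.2736*log2(0.2736) - 0.7264*log2(0.7264) = 0.511594 + 0.334989 = 0.8466. C = 1 - H(p) = 1 - 0.8466 = 0.1534

0.1534 bits


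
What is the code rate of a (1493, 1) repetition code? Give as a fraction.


Rate = k/n = 1/1493

1/1493


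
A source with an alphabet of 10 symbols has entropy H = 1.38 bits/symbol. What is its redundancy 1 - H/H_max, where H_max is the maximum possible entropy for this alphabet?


H_max = log2(K) = log2(10) = 3.3219 bits/symbol. Redundancy = 1 - H/H_max = 1 - 1.38/3.3219 = 1 - 0.4154 = 0.5846

0.5846


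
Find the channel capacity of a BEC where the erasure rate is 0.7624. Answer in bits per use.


C = 1 - epsilon = 1 - 0.7624 = 0.2376

0.2376 bits


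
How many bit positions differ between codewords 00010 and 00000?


Count differing positions: . . . ^ . = 1 differences

1


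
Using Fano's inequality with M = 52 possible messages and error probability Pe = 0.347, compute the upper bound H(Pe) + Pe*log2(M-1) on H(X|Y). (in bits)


H(Pe) = -Pe*log2(Pe) - (1-Pe)*log2(1-Pe) = -0.347*log2(0.347) - 0.653*log2(0.653) = 0.529866 + 0.401494 = 0.9314. Pe*log2(M-1) = 0.347*log2(51) = 1.968332. Bound = H(Pe) + Pe*log2(M-1) = 0.529866 + 0.401494 + 1.968332 = 2.8997

2.8997 bits


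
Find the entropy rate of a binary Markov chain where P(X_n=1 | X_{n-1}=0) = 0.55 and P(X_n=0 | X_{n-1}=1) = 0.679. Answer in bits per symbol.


Stationary distribution: pi_0 = p10/(p01+p10) = 0.5525, pi_1 = 0.4475. Entropy rate H' = pi_0*H(p01) + pi_1*H(p10) = 0.5525*0.9928 + 0.4475*0.9055 = 0.9537

0.9537 bits/symbol


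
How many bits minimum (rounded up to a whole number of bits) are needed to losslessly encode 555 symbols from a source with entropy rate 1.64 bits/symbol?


Minimum bits >= n * H = 555 * 1.64 = 910.2, rounded up to a whole number of bits = 911

911 bits


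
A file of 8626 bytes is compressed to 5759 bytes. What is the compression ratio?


Ratio = original / compressed = 8626 / 5759 = 1.4978

1.4978


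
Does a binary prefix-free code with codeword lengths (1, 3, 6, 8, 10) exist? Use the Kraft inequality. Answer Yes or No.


Kraft sum = sum(2^(-l_i)) = 0.6455, need <= 1. Result: satisfied (a binary prefix-free code with these lengths exists)

Yes
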